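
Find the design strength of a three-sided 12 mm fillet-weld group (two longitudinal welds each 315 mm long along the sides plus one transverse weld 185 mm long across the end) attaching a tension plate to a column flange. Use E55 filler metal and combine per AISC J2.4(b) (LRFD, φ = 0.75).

E55XX → F_EXX = 550 MPa.
t_e = 0.707 × 12 = 8.484 mm.
R_nwl = 0.6 × 550 × 8.484 × 630 × 10⁻³ = 1764 kN (longitudinal, 2 welds).
R_nwt = 0.6 × 550 × 8.484 × 185 × 10⁻³ = 517.9 kN (transverse, base value).
(i) R_nwl + R_nwt = 2282 kN; (ii) 0.85 R_nwl + 1.5 R_nwt = 2276 kN.
R_n = max = 2282 kN [governs: (i)]; φR_n = 1711 kN.

φR_n ≈ 1710 kN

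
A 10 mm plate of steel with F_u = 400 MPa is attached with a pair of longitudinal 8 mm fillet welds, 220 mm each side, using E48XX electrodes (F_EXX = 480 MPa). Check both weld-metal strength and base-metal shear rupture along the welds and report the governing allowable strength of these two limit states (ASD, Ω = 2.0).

t_e = 0.707 × 8 = 5.656 mm; L = 440 mm.
Weld metal: R_n/Ω = (1/2.0) × 0.6 × 480 × 5.656 × 440 × 10⁻³ = 358.4 kN.
Base metal (shear rupture): R_n/Ω = (1/2.0) × 0.6 × 400 × 10 × 440 × 10⁻³ = 528 kN.
Governing: weld metal.

R_n/Ω ≈ 358 kN (weld metal governs)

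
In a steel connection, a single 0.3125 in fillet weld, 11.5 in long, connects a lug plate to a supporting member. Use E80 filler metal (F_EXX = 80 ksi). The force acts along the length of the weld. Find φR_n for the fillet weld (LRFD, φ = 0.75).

Effective throat t_e = 0.707 × 0.3125 = 0.2209 in.
Total length L = 11.5 in; A_we = 0.2209 × 11.5 = 2.541 in².
F_nw = 0.6 F_EXX = 0.6 × 80 = 48 ksi.
φR_n = 0.75 × 48 × 2.541 = 91.47 kip.

φR_n ≈ 91.5 kip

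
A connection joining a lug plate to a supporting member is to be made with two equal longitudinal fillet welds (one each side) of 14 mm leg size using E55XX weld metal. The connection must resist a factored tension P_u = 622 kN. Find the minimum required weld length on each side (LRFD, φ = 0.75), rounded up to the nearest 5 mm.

L = 130 mm on each side

E55XX → F_EXX = 550 MPa.
Throat t_e = 0.707 × 14 = 9.898 mm.
φr_n = 0.75 × 0.6 × 550 × 9.898 × 10⁻³ = 2.45 kN/mm.
L_req = P_u / φr_n = 622 / 2.45 = 253.9 mm total.
Per side: 253.9 / 2 = 127 mm.
Round up → use L = 130 mm on each side.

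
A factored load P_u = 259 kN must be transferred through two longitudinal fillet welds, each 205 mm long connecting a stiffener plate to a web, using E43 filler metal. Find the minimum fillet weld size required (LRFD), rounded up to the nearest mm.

E43XX → F_EXX = 430 MPa.
Total weld length L = 410 mm.
Required throat t_e = P_u / (φ × 0.6 F_EXX × L) = 259 / (0.75 × 0.6 × 430 × 410 × 10⁻³) = 3.265 mm.
Required leg w = t_e / 0.707 = 4.618 mm → use 5 mm.

w = 5 mm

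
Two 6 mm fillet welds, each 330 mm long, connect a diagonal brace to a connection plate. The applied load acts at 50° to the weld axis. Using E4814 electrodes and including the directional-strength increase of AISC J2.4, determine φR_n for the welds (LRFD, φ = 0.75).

E48XX → F_EXX = 480 MPa.
t_e = 0.707 × 6 = 4.242 mm; A_we = 4.242 × 660 = 2800 mm².
Directional factor: 1.0 + 0.5 sin^1.5(50°) = 1.335.
F_nw = 0.6 × 480 × 1.335 = 384.5 MPa.
φR_n = 0.75 × 384.5 × 2800 × 10⁻³ = 807.5 kN.

φR_n ≈ 807 kN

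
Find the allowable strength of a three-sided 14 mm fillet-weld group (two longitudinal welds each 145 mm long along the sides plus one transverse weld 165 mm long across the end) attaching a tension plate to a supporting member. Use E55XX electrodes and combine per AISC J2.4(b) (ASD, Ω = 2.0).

R_n/Ω ≈ 807 kN

E55XX → F_EXX = 550 MPa.
t_e = 0.707 × 14 = 9.898 mm.
R_nwl = 0.6 × 550 × 9.898 × 290 × 10⁻³ = 947.2 kN (longitudinal, 2 welds).
R_nwt = 0.6 × 550 × 9.898 × 165 × 10⁻³ = 538.9 kN (transverse, base value).
(i) R_nwl + R_nwt = 1486 kN; (ii) 0.85 R_nwl + 1.5 R_nwt = 1614 kN.
R_n = max = 1614 kN [governs: (ii)]; R_n/Ω = 806.8 kN.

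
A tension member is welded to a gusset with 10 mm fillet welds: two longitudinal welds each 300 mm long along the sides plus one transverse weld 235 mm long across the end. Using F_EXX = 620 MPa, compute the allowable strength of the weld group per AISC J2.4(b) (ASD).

t_e = 0.707 × 10 = 7.07 mm.
R_nwl = 0.6 × 620 × 7.07 × 600 × 10⁻³ = 1578 kN (longitudinal, 2 welds).
R_nwt = 0.6 × 620 × 7.07 × 235 × 10⁻³ = 618.1 kN (transverse, base value).
(i) R_nwl + R_nwt = 2196 kN; (ii) 0.85 R_nwl + 1.5 R_nwt = 2268 kN.
R_n = max = 2268 kN [governs: (ii)]; R_n/Ω = 1134 kN.

R_n/Ω ≈ 1130 kN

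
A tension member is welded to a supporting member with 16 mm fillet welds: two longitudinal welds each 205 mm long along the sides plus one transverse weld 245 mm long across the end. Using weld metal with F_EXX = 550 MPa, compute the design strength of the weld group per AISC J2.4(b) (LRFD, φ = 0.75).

φR_n ≈ 2000 kN

t_e = 0.707 × 16 = 11.31 mm.
R_nwl = 0.6 × 550 × 11.31 × 410 × 10⁻³ = 1531 kN (longitudinal, 2 welds).
R_nwt = 0.6 × 550 × 11.31 × 245 × 10⁻³ = 914.6 kN (transverse, base value).
(i) R_nwl + R_nwt = 2445 kN; (ii) 0.85 R_nwl + 1.5 R_nwt = 2673 kN.
R_n = max = 2673 kN [governs: (ii)]; φR_n = 2005 kN.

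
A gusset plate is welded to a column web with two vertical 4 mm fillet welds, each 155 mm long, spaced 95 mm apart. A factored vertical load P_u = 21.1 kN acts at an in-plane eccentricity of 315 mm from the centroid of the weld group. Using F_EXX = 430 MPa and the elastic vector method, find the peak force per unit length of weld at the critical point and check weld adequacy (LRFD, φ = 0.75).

Total weld length L_w = 310 mm. Treat welds as unit-width lines.
Polar moment about centroid: J = 2[d³/12 + d(b/2)²] = 2[155³/12 + 155×47.5²] = 1320000 mm³.
Direct shear f_v = P/L_w = 21.1×10³ / 310 = 68.06 N/mm (vertical).
Torsion M = P·e = 21.1×10³ × 315 = 6646500 N·mm.
Critical point at (x, y) = (47.5, 77.5) from centroid. f_tx = M·y/J = 390.2 N/mm; f_ty = M·x/J = 239.2 N/mm.
Resultant f_max = √[f_tx² + (f_v + f_ty)²] = √[390.2² + (68.06 + 239.2)²] = 496.6 N/mm.
Capacity per unit length: φr_n = 0.75 × 0.6 × 430 × (0.707 × 4) = 547.2 N/mm.
496.6 ≤ 547.2 → adequate.

f_max ≈ 497 N/mm; adequate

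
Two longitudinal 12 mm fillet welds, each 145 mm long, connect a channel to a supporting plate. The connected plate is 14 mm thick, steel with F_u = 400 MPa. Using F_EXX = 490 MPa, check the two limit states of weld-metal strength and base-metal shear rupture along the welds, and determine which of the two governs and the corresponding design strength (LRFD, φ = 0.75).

t_e = 0.707 × 12 = 8.484 mm; L = 290 mm.
Weld metal: φR_n = 0.75 × 0.6 × 490 × 8.484 × 290 × 10⁻³ = 542.5 kN.
Base metal (shear rupture): φR_n = 0.75 × 0.6 × 400 × 14 × 290 × 10⁻³ = 730.8 kN.
Governing: weld metal.

φR_n ≈ 543 kN (weld metal governs)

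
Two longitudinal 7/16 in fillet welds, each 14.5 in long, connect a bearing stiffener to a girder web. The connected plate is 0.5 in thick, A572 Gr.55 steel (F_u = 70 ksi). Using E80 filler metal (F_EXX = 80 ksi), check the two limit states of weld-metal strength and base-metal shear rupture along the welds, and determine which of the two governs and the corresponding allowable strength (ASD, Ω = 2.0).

R_n/Ω ≈ 215 kips (weld metal governs)

t_e = 0.707 × 0.4375 = 0.3093 in; L = 29 in.
Weld metal: R_n/Ω = (1/2.0) × 0.6 × 80 × 0.3093 × 29 = 215.3 kips.
Base metal (shear rupture): R_n/Ω = (1/2.0) × 0.6 × 70 × 0.5 × 29 = 304.5 kips.
Governing: weld metal.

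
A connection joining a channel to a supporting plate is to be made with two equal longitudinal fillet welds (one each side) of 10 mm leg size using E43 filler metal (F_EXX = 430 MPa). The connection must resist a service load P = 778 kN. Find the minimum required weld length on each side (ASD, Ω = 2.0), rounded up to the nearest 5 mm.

Throat t_e = 0.707 × 10 = 7.07 mm.
r_n/Ω = (0.6 × 430 × 7.07) / 2.0 = 912 N/mm = 0.912 kN/mm.
L_req = P / (r_n/Ω) = 778 / 0.912 = 853 mm total.
Per side: 853 / 2 = 426.5 mm.
Round up → use L = 430 mm on each side.

L = 430 mm on each side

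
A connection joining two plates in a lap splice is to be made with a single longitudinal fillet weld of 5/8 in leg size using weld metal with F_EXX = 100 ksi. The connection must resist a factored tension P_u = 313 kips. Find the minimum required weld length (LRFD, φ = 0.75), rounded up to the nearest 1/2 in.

L = 16 in

Throat t_e = 0.707 × 0.625 = 0.4419 in.
φr_n = 0.75 × 0.6 × 100 × 0.4419 = 19.88 kips/in.
L_req = P_u / φr_n = 313 / 19.88 = 15.74 in total.
Round up → use L = 16 in.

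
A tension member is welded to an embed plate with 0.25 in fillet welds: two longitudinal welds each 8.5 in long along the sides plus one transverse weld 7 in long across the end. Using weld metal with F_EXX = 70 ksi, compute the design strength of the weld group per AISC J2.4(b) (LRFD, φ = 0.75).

φR_n ≈ 139 kips

t_e = 0.707 × 0.25 = 0.1767 in.
R_nwl = 0.6 × 70 × 0.1767 × 17 = 126.2 kips (longitudinal, 2 welds).
R_nwt = 0.6 × 70 × 0.1767 × 7 = 51.96 kips (transverse, base value).
(i) R_nwl + R_nwt = 178.2 kips; (ii) 0.85 R_nwl + 1.5 R_nwt = 185.2 kips.
R_n = max = 185.2 kips [governs: (ii)]; φR_n = 138.9 kips.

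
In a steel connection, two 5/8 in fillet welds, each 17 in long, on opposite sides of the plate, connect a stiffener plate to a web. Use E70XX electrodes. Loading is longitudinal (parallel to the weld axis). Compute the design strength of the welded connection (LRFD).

φR_n ≈ 473 kips

E70XX → F_EXX = 70 ksi.
Effective throat t_e = 0.707 × 0.625 = 0.4419 in.
Total length L = 34 in; A_we = 0.4419 × 34 = 15.02 in².
F_nw = 0.6 F_EXX = 0.6 × 70 = 42 ksi.
φR_n = 0.75 × 42 × 15.02 = 473.2 kips.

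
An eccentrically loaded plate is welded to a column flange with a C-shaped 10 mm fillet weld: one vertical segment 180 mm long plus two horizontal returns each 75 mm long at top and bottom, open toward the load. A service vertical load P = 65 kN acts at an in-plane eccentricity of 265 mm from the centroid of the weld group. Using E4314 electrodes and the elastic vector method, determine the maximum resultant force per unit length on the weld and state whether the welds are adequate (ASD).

f_max ≈ 1100 N/mm; NOT adequate

E43XX → F_EXX = 430 MPa.
Total weld length L_w = 330 mm. Treat welds as unit-width lines.
Centroid: x̄ = 2×75×37.5 / 330 = 17.05 mm from the vertical weld.
Polar moment about centroid: J = I_x + I_y = [180³/12 + 2×75×90²] + [180×17.05² + 2(75³/12 + 75×20.45²)] = 1886000 mm³.
Direct shear f_v = P/L_w = 65×10³ / 330 = 197 N/mm (vertical).
Torsion M = P·e = 65×10³ × 265 = 17225000 N·mm.
Critical point at (x, y) = (57.95, 90) from centroid. f_tx = M·y/J = 821.8 N/mm; f_ty = M·x/J = 529.2 N/mm.
Resultant f_max = √[f_tx² + (f_v + f_ty)²] = √[821.8² + (197 + 529.2)²] = 1097 N/mm.
Capacity per unit length: r_n/Ω = (1/2.0) × 0.6 × 430 × (0.707 × 10) = 912 N/mm.
1097 > 912 → NOT adequate.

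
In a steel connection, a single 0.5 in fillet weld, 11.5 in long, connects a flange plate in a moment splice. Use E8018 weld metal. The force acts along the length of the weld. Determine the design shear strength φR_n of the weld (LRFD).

E80XX → F_EXX = 80 ksi.
Effective throat t_e = 0.707 × 0.5 = 0.3535 in.
Total length L = 11.5 in; A_we = 0.3535 × 11.5 = 4.065 in².
F_nw = 0.6 F_EXX = 0.6 × 80 = 48 ksi.
φR_n = 0.75 × 48 × 4.065 = 146.3 kips.

φR_n ≈ 146 kips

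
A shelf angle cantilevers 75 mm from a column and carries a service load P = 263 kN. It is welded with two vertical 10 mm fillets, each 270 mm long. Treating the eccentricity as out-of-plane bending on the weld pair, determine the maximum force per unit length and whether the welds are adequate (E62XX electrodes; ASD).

E62XX → F_EXX = 620 MPa.
L_w = 2 × 270 = 540 mm; section modulus (unit throat) S = 2 × L²/6 = 24300 mm².
Direct shear f_v = P/L_w = 263×10³/540 = 487 N/mm.
Moment M = P × e = 263×10³ × 75 = 19725000 N·mm; bending f_b = M/S = 811.7 N/mm.
f_max = √(f_v² + f_b²) = √(487² + 811.7²) = 946.6 N/mm.
r_n/Ω = (1/2.0) × 0.6 × 620 × (0.707 × 10) = 1315 N/mm → adequate.

f_max ≈ 947 N/mm; adequate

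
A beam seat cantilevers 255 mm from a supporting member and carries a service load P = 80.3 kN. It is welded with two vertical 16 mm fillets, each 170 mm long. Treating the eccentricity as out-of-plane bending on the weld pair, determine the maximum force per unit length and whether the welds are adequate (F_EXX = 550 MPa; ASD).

f_max ≈ 2140 N/mm; NOT adequate

L_w = 2 × 170 = 340 mm; section modulus (unit throat) S = 2 × L²/6 = 9633 mm².
Direct shear f_v = P/L_w = 80.3×10³/340 = 236.2 N/mm.
Moment M = P × e = 80.3×10³ × 255 = 20476000 N·mm; bending f_b = M/S = 2126 N/mm.
f_max = √(f_v² + f_b²) = √(236.2² + 2126²) = 2139 N/mm.
r_n/Ω = (1/2.0) × 0.6 × 550 × (0.707 × 16) = 1866 N/mm → NOT adequate.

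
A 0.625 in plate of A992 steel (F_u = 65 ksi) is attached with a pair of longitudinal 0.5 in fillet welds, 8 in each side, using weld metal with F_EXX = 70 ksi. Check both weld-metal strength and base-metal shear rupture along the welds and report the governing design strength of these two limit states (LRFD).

t_e = 0.707 × 0.5 = 0.3535 in; L = 16 in.
Weld metal: φR_n = 0.75 × 0.6 × 70 × 0.3535 × 16 = 178.2 kips.
Base metal (shear rupture): φR_n = 0.75 × 0.6 × 65 × 0.625 × 16 = 292.5 kips.
Governing: weld metal.

φR_n ≈ 178 kips (weld metal governs)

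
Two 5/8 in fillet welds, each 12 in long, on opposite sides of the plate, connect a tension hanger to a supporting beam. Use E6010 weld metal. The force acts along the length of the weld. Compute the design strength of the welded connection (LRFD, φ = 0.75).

E60XX → F_EXX = 60 ksi.
Effective throat t_e = 0.707 × 0.625 = 0.4419 in.
Total length L = 24 in; A_we = 0.4419 × 24 = 10.6 in².
F_nw = 0.6 F_EXX = 0.6 × 60 = 36 ksi.
φR_n = 0.75 × 36 × 10.6 = 286.3 kips.

φR_n ≈ 286 kips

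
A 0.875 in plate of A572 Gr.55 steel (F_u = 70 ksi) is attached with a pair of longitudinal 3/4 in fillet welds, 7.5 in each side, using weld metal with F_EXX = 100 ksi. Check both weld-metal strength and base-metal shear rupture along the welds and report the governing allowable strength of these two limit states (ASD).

t_e = 0.707 × 0.75 = 0.5302 in; L = 15 in.
Weld metal: R_n/Ω = (1/2.0) × 0.6 × 100 × 0.5302 × 15 = 238.6 kip.
Base metal (shear rupture): R_n/Ω = (1/2.0) × 0.6 × 70 × 0.875 × 15 = 275.6 kip.
Governing: weld metal.

R_n/Ω ≈ 239 kip (weld metal governs)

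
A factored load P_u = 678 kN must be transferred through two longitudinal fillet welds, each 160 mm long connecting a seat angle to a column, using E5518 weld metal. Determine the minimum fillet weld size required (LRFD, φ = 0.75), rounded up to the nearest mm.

w = 13 mm

E55XX → F_EXX = 550 MPa.
Total weld length L = 320 mm.
Required throat t_e = P_u / (φ × 0.6 F_EXX × L) = 678 / (0.75 × 0.6 × 550 × 320 × 10⁻³) = 8.561 mm.
Required leg w = t_e / 0.707 = 12.11 mm → use 13 mm.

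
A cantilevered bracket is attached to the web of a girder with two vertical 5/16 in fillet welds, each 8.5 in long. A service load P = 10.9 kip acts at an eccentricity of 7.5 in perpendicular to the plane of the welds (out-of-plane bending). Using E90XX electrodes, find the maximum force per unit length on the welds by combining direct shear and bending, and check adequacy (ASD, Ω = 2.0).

E90XX → F_EXX = 90 ksi.
L_w = 2 × 8.5 = 17 in; section modulus (unit throat) S = 2 × L²/6 = 24.08 in².
Direct shear f_v = P/L_w = 10.9/17 = 0.6412 kip/in.
Moment M = P × e = 10.9 × 7.5 = 81.75 kip·in; bending f_b = M/S = 3.394 kip/in.
f_max = √(f_v² + f_b²) = √(0.6412² + 3.394²) = 3.454 kip/in.
r_n/Ω = (1/2.0) × 0.6 × 90 × (0.707 × 0.3125) = 5.965 kip/in → adequate.

f_max ≈ 3.45 kip/in; adequate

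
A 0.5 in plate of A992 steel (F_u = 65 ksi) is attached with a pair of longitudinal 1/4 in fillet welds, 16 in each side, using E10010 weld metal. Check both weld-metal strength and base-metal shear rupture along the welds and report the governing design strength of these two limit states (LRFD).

φR_n ≈ 255 kip (weld metal governs)

E100XX → F_EXX = 100 ksi.
t_e = 0.707 × 0.25 = 0.1767 in; L = 32 in.
Weld metal: φR_n = 0.75 × 0.6 × 100 × 0.1767 × 32 = 254.5 kip.
Base metal (shear rupture): φR_n = 0.75 × 0.6 × 65 × 0.5 × 32 = 468 kip.
Governing: weld metal.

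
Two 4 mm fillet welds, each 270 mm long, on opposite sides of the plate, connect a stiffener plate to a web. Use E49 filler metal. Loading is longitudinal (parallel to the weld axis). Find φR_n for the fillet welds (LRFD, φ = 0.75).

E49XX → F_EXX = 490 MPa.
Effective throat t_e = 0.707 × 4 = 2.828 mm.
Total length L = 540 mm; A_we = 2.828 × 540 = 1527 mm².
F_nw = 0.6 F_EXX = 0.6 × 490 = 294 MPa.
φR_n = 0.75 × 294 × 1527 × 10⁻³ = 336.7 kN.

φR_n ≈ 337 kN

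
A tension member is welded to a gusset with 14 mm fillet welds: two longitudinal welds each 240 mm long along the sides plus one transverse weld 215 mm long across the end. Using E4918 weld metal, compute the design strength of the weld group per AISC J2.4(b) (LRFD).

φR_n ≈ 1590 kN

E49XX → F_EXX = 490 MPa.
t_e = 0.707 × 14 = 9.898 mm.
R_nwl = 0.6 × 490 × 9.898 × 480 × 10⁻³ = 1397 kN (longitudinal, 2 welds).
R_nwt = 0.6 × 490 × 9.898 × 215 × 10⁻³ = 625.7 kN (transverse, base value).
(i) R_nwl + R_nwt = 2022 kN; (ii) 0.85 R_nwl + 1.5 R_nwt = 2126 kN.
R_n = max = 2126 kN [governs: (ii)]; φR_n = 1594 kN.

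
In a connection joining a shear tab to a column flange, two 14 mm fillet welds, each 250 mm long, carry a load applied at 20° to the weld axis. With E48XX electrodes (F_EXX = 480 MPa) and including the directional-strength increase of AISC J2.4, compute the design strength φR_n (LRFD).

φR_n ≈ 1180 kN

t_e = 0.707 × 14 = 9.898 mm; A_we = 9.898 × 500 = 4949 mm².
Directional factor: 1.0 + 0.5 sin^1.5(20°) = 1.1.
F_nw = 0.6 × 480 × 1.1 = 316.8 MPa.
φR_n = 0.75 × 316.8 × 4949 × 10⁻³ = 1176 kN.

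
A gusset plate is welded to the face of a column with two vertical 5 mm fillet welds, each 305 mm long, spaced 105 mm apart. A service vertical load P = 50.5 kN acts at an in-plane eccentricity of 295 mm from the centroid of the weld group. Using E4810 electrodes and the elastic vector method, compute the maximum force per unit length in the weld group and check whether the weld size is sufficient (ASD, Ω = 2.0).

E48XX → F_EXX = 480 MPa.
Total weld length L_w = 610 mm. Treat welds as unit-width lines.
Polar moment about centroid: J = 2[d³/12 + d(b/2)²] = 2[305³/12 + 305×52.5²] = 6410000 mm³.
Direct shear f_v = P/L_w = 50.5×10³ / 610 = 82.79 N/mm (vertical).
Torsion M = P·e = 50.5×10³ × 295 = 14898000 N·mm.
Critical point at (x, y) = (52.5, 152.5) from centroid. f_tx = M·y/J = 354.4 N/mm; f_ty = M·x/J = 122 N/mm.
Resultant f_max = √[f_tx² + (f_v + f_ty)²] = √[354.4² + (82.79 + 122)²] = 409.3 N/mm.
Capacity per unit length: r_n/Ω = (1/2.0) × 0.6 × 480 × (0.707 × 5) = 509 N/mm.
409.3 ≤ 509 → adequate.

f_max ≈ 409 N/mm; adequate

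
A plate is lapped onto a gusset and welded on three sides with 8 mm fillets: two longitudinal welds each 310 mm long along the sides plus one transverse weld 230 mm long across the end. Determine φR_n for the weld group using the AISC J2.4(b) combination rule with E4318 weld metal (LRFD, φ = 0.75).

φR_n ≈ 954 kN

E43XX → F_EXX = 430 MPa.
t_e = 0.707 × 8 = 5.656 mm.
R_nwl = 0.6 × 430 × 5.656 × 620 × 10⁻³ = 904.7 kN (longitudinal, 2 welds).
R_nwt = 0.6 × 430 × 5.656 × 230 × 10⁻³ = 335.6 kN (transverse, base value).
(i) R_nwl + R_nwt = 1240 kN; (ii) 0.85 R_nwl + 1.5 R_nwt = 1272 kN.
R_n = max = 1272 kN [governs: (ii)]; φR_n = 954.3 kN.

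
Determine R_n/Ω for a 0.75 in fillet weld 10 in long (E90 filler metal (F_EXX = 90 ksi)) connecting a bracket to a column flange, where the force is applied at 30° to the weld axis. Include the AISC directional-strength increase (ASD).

R_n/Ω ≈ 168 kip

t_e = 0.707 × 0.75 = 0.5302 in; A_we = 0.5302 × 10 = 5.303 in².
Directional factor: 1.0 + 0.5 sin^1.5(30°) = 1.177.
F_nw = 0.6 × 90 × 1.177 = 63.55 ksi.
R_n/Ω = (63.55 × 5.303) / 2.0 = 168.5 kip.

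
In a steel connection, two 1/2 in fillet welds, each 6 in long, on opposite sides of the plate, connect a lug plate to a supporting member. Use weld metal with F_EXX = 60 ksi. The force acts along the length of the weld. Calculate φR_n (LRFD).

φR_n ≈ 115 kip

Effective throat t_e = 0.707 × 0.5 = 0.3535 in.
Total length L = 12 in; A_we = 0.3535 × 12 = 4.242 in².
F_nw = 0.6 F_EXX = 0.6 × 60 = 36 ksi.
φR_n = 0.75 × 36 × 4.242 = 114.5 kip.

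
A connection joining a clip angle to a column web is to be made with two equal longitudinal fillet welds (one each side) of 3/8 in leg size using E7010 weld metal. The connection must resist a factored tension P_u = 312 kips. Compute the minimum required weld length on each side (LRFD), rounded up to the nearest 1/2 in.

E70XX → F_EXX = 70 ksi.
Throat t_e = 0.707 × 0.375 = 0.2651 in.
φr_n = 0.75 × 0.6 × 70 × 0.2651 = 8.351 kips/in.
L_req = P_u / φr_n = 312 / 8.351 = 37.36 in total.
Per side: 37.36 / 2 = 18.68 in.
Round up → use L = 19 in on each side.

L = 19 in on each side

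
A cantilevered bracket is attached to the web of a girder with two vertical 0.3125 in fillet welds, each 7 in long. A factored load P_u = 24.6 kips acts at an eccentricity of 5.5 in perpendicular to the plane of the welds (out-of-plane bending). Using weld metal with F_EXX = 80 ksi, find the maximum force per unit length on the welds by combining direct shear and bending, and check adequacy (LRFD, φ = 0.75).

f_max ≈ 8.47 kip/in; NOT adequate

L_w = 2 × 7 = 14 in; section modulus (unit throat) S = 2 × L²/6 = 16.33 in².
Direct shear f_v = P/L_w = 24.6/14 = 1.757 kip/in.
Moment M = P × e = 24.6 × 5.5 = 135.3 kip·in; bending f_b = M/S = 8.284 kip/in.
f_max = √(f_v² + f_b²) = √(1.757² + 8.284²) = 8.468 kip/in.
φr_n = 0.75 × 0.6 × 80 × (0.707 × 0.3125) = 7.954 kip/in → NOT adequate.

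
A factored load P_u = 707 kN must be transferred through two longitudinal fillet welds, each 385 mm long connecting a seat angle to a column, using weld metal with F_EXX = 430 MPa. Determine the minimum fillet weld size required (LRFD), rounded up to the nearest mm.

w = 7 mm

Total weld length L = 770 mm.
Required throat t_e = P_u / (φ × 0.6 F_EXX × L) = 707 / (0.75 × 0.6 × 430 × 770 × 10⁻³) = 4.745 mm.
Required leg w = t_e / 0.707 = 6.712 mm → use 7 mm.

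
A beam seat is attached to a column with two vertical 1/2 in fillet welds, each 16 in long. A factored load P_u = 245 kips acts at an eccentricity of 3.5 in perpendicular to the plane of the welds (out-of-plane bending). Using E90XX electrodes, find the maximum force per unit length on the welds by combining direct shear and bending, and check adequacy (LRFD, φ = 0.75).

E90XX → F_EXX = 90 ksi.
L_w = 2 × 16 = 32 in; section modulus (unit throat) S = 2 × L²/6 = 85.33 in².
Direct shear f_v = P/L_w = 245/32 = 7.656 kip/in.
Moment M = P × e = 245 × 3.5 = 857.5 kip·in; bending f_b = M/S = 10.05 kip/in.
f_max = √(f_v² + f_b²) = √(7.656² + 10.05²) = 12.63 kip/in.
φr_n = 0.75 × 0.6 × 90 × (0.707 × 0.5) = 14.32 kip/in → adequate.

f_max ≈ 12.6 kip/in; adequate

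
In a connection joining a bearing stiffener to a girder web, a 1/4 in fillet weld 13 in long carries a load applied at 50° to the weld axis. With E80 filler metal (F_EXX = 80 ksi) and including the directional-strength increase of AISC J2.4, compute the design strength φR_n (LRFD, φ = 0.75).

φR_n ≈ 110 kip

t_e = 0.707 × 0.25 = 0.1767 in; A_we = 0.1767 × 13 = 2.298 in².
Directional factor: 1.0 + 0.5 sin^1.5(50°) = 1.335.
F_nw = 0.6 × 80 × 1.335 = 64.09 ksi.
φR_n = 0.75 × 64.09 × 2.298 = 110.4 kip.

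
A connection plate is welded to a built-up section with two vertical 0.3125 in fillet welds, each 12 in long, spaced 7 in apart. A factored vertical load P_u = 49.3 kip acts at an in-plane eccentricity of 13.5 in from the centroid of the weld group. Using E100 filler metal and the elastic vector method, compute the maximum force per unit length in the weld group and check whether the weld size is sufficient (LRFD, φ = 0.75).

E100XX → F_EXX = 100 ksi.
Total weld length L_w = 24 in. Treat welds as unit-width lines.
Polar moment about centroid: J = 2[d³/12 + d(b/2)²] = 2[12³/12 + 12×3.5²] = 582 in³.
Direct shear f_v = P/L_w = 49.3 / 24 = 2.054 kip/in (vertical).
Torsion M = P·e = 49.3 × 13.5 = 665.55 kip·in.
Critical point at (x, y) = (3.5, 6) from centroid. f_tx = M·y/J = 6.861 kip/in; f_ty = M·x/J = 4.002 kip/in.
Resultant f_max = √[f_tx² + (f_v + f_ty)²] = √[6.861² + (2.054 + 4.002)²] = 9.152 kip/in.
Capacity per unit length: φr_n = 0.75 × 0.6 × 100 × (0.707 × 0.3125) = 9.942 kip/in.
9.152 ≤ 9.942 → adequate.

f_max ≈ 9.15 kip/in; adequate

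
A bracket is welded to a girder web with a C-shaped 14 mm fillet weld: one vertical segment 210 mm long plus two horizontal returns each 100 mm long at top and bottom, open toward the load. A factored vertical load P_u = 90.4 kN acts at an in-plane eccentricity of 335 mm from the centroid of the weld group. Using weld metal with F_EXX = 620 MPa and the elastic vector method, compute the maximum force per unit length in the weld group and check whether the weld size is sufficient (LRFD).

Total weld length L_w = 410 mm. Treat welds as unit-width lines.
Centroid: x̄ = 2×100×50 / 410 = 24.39 mm from the vertical weld.
Polar moment about centroid: J = I_x + I_y = [210³/12 + 2×100×105²] + [210×24.39² + 2(100³/12 + 100×25.61²)] = 3400000 mm³.
Direct shear f_v = P/L_w = 90.4×10³ / 410 = 220.5 N/mm (vertical).
Torsion M = P·e = 90.4×10³ × 335 = 30284000 N·mm.
Critical point at (x, y) = (75.61, 105) from centroid. f_tx = M·y/J = 935.4 N/mm; f_ty = M·x/J = 673.6 N/mm.
Resultant f_max = √[f_tx² + (f_v + f_ty)²] = √[935.4² + (220.5 + 673.6)²] = 1294 N/mm.
Capacity per unit length: φr_n = 0.75 × 0.6 × 620 × (0.707 × 14) = 2762 N/mm.
1294 ≤ 2762 → adequate.

f_max ≈ 1290 N/mm; adequate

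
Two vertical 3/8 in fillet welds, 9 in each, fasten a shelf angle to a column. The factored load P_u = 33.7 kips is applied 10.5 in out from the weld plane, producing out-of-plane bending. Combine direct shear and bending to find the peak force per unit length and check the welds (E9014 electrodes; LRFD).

f_max ≈ 13.2 kip/in; NOT adequate

E90XX → F_EXX = 90 ksi.
L_w = 2 × 9 = 18 in; section modulus (unit throat) S = 2 × L²/6 = 27 in².
Direct shear f_v = P/L_w = 33.7/18 = 1.872 kip/in.
Moment M = P × e = 33.7 × 10.5 = 353.85 kip·in; bending f_b = M/S = 13.11 kip/in.
f_max = √(f_v² + f_b²) = √(1.872² + 13.11²) = 13.24 kip/in.
φr_n = 0.75 × 0.6 × 90 × (0.707 × 0.375) = 10.74 kip/in → NOT adequate.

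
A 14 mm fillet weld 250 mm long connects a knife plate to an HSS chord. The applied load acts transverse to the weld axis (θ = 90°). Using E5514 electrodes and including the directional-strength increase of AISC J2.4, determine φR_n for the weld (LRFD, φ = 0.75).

E55XX → F_EXX = 550 MPa.
t_e = 0.707 × 14 = 9.898 mm; A_we = 9.898 × 250 = 2474 mm².
Directional factor: 1.0 + 0.5 sin^1.5(90°) = 1.5.
F_nw = 0.6 × 550 × 1.5 = 495 MPa.
φR_n = 0.75 × 495 × 2474 × 10⁻³ = 918.7 kN.

φR_n ≈ 919 kN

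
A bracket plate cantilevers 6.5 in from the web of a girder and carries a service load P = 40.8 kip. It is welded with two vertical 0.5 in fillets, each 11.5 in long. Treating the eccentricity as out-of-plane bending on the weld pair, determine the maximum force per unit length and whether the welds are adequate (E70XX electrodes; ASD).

f_max ≈ 6.27 kip/in; adequate

E70XX → F_EXX = 70 ksi.
L_w = 2 × 11.5 = 23 in; section modulus (unit throat) S = 2 × L²/6 = 44.08 in².
Direct shear f_v = P/L_w = 40.8/23 = 1.774 kip/in.
Moment M = P × e = 40.8 × 6.5 = 265.2 kip·in; bending f_b = M/S = 6.016 kip/in.
f_max = √(f_v² + f_b²) = √(1.774² + 6.016²) = 6.272 kip/in.
r_n/Ω = (1/2.0) × 0.6 × 70 × (0.707 × 0.5) = 7.423 kip/in → adequate.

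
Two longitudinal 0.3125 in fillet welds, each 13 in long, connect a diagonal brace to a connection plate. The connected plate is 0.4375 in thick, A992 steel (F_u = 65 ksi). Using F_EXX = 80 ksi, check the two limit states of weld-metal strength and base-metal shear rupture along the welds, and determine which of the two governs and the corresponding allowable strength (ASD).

R_n/Ω ≈ 138 kips (weld metal governs)

t_e = 0.707 × 0.3125 = 0.2209 in; L = 26 in.
Weld metal: R_n/Ω = (1/2.0) × 0.6 × 80 × 0.2209 × 26 = 137.9 kips.
Base metal (shear rupture): R_n/Ω = (1/2.0) × 0.6 × 65 × 0.4375 × 26 = 221.8 kips.
Governing: weld metal.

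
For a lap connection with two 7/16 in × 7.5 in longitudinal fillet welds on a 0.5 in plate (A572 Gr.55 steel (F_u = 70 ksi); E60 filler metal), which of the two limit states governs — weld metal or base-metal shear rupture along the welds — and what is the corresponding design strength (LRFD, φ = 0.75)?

φR_n ≈ 125 kips (weld metal governs)

E60XX → F_EXX = 60 ksi.
t_e = 0.707 × 0.4375 = 0.3093 in; L = 15 in.
Weld metal: φR_n = 0.75 × 0.6 × 60 × 0.3093 × 15 = 125.3 kips.
Base metal (shear rupture): φR_n = 0.75 × 0.6 × 70 × 0.5 × 15 = 236.2 kips.
Governing: weld metal.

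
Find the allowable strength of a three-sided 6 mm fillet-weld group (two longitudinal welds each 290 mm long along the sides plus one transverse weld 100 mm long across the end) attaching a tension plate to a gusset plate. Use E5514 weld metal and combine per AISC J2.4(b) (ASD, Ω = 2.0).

E55XX → F_EXX = 550 MPa.
t_e = 0.707 × 6 = 4.242 mm.
R_nwl = 0.6 × 550 × 4.242 × 580 × 10⁻³ = 811.9 kN (longitudinal, 2 welds).
R_nwt = 0.6 × 550 × 4.242 × 100 × 10⁻³ = 140 kN (transverse, base value).
(i) R_nwl + R_nwt = 951.9 kN; (ii) 0.85 R_nwl + 1.5 R_nwt = 900.1 kN.
R_n = max = 951.9 kN [governs: (i)]; R_n/Ω = 476 kN.

R_n/Ω ≈ 476 kN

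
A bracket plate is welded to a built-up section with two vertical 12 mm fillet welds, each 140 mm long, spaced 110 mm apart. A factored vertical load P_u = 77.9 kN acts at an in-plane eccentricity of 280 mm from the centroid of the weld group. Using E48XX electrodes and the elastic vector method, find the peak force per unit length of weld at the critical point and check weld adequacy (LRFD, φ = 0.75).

f_max ≈ 1670 N/mm; adequate

E48XX → F_EXX = 480 MPa.
Total weld length L_w = 280 mm. Treat welds as unit-width lines.
Polar moment about centroid: J = 2[d³/12 + d(b/2)²] = 2[140³/12 + 140×55²] = 1304000 mm³.
Direct shear f_v = P/L_w = 77.9×10³ / 280 = 278.2 N/mm (vertical).
Torsion M = P·e = 77.9×10³ × 280 = 21812000 N·mm.
Critical point at (x, y) = (55, 70) from centroid. f_tx = M·y/J = 1171 N/mm; f_ty = M·x/J = 919.7 N/mm.
Resultant f_max = √[f_tx² + (f_v + f_ty)²] = √[1171² + (278.2 + 919.7)²] = 1675 N/mm.
Capacity per unit length: φr_n = 0.75 × 0.6 × 480 × (0.707 × 12) = 1833 N/mm.
1675 ≤ 1833 → adequate.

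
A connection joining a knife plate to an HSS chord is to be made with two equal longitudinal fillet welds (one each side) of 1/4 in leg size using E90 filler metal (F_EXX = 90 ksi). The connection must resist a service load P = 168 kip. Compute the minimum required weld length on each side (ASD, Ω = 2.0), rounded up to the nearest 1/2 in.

L = 18 in on each side

Throat t_e = 0.707 × 0.25 = 0.1767 in.
r_n/Ω = (0.6 × 90 × 0.1767) / 2.0 = 4.772 kip/in.
L_req = P / (r_n/Ω) = 168 / 4.772 = 35.2 in total.
Per side: 35.2 / 2 = 17.6 in.
Round up → use L = 18 in on each side.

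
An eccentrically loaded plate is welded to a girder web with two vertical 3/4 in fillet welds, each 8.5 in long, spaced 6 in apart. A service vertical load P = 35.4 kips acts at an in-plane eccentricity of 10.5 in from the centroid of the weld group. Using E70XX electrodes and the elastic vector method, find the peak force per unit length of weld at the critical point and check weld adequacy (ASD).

f_max ≈ 8.94 kip/in; adequate

E70XX → F_EXX = 70 ksi.
Total weld length L_w = 17 in. Treat welds as unit-width lines.
Polar moment about centroid: J = 2[d³/12 + d(b/2)²] = 2[8.5³/12 + 8.5×3²] = 255.4 in³.
Direct shear f_v = P/L_w = 35.4 / 17 = 2.082 kip/in (vertical).
Torsion M = P·e = 35.4 × 10.5 = 371.7 kip·in.
Critical point at (x, y) = (3, 4.25) from centroid. f_tx = M·y/J = 6.186 kip/in; f_ty = M·x/J = 4.367 kip/in.
Resultant f_max = √[f_tx² + (f_v + f_ty)²] = √[6.186² + (2.082 + 4.367)²] = 8.937 kip/in.
Capacity per unit length: r_n/Ω = (1/2.0) × 0.6 × 70 × (0.707 × 0.75) = 11.14 kip/in.
8.937 ≤ 11.14 → adequate.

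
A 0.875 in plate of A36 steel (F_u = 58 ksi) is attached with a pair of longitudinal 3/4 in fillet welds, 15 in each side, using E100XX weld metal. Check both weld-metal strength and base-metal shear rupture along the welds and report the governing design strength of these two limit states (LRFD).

E100XX → F_EXX = 100 ksi.
t_e = 0.707 × 0.75 = 0.5302 in; L = 30 in.
Weld metal: φR_n = 0.75 × 0.6 × 100 × 0.5302 × 30 = 715.8 kips.
Base metal (shear rupture): φR_n = 0.75 × 0.6 × 58 × 0.875 × 30 = 685.1 kips.
Governing: base-metal shear rupture.

φR_n ≈ 685 kips (base-metal shear rupture governs)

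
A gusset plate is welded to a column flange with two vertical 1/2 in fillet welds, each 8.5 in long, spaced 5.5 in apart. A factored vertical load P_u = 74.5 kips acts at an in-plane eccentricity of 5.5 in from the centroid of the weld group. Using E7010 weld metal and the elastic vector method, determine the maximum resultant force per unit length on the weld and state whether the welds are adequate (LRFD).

f_max ≈ 11.9 kip/in; NOT adequate

E70XX → F_EXX = 70 ksi.
Total weld length L_w = 17 in. Treat welds as unit-width lines.
Polar moment about centroid: J = 2[d³/12 + d(b/2)²] = 2[8.5³/12 + 8.5×2.75²] = 230.9 in³.
Direct shear f_v = P/L_w = 74.5 / 17 = 4.382 kip/in (vertical).
Torsion M = P·e = 74.5 × 5.5 = 409.75 kip·in.
Critical point at (x, y) = (2.75, 4.25) from centroid. f_tx = M·y/J = 7.541 kip/in; f_ty = M·x/J = 4.88 kip/in.
Resultant f_max = √[f_tx² + (f_v + f_ty)²] = √[7.541² + (4.382 + 4.88)²] = 11.94 kip/in.
Capacity per unit length: φr_n = 0.75 × 0.6 × 70 × (0.707 × 0.5) = 11.14 kip/in.
11.94 > 11.14 → NOT adequate.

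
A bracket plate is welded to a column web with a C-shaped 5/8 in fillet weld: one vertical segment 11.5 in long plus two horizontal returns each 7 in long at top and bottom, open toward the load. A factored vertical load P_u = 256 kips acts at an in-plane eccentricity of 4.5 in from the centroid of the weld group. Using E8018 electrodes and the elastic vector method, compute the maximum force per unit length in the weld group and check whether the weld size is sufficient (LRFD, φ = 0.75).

f_max ≈ 20.3 kip/in; NOT adequate

E80XX → F_EXX = 80 ksi.
Total weld length L_w = 25.5 in. Treat welds as unit-width lines.
Centroid: x̄ = 2×7×3.5 / 25.5 = 1.922 in from the vertical weld.
Polar moment about centroid: J = I_x + I_y = [11.5³/12 + 2×7×5.75²] + [11.5×1.922² + 2(7³/12 + 7×1.578²)] = 724.1 in³.
Direct shear f_v = P/L_w = 256 / 25.5 = 10.04 kip/in (vertical).
Torsion M = P·e = 256 × 4.5 = 1152 kip·in.
Critical point at (x, y) = (5.078, 5.75) from centroid. f_tx = M·y/J = 9.148 kip/in; f_ty = M·x/J = 8.079 kip/in.
Resultant f_max = √[f_tx² + (f_v + f_ty)²] = √[9.148² + (10.04 + 8.079)²] = 20.3 kip/in.
Capacity per unit length: φr_n = 0.75 × 0.6 × 80 × (0.707 × 0.625) = 15.91 kip/in.
20.3 > 15.91 → NOT adequate.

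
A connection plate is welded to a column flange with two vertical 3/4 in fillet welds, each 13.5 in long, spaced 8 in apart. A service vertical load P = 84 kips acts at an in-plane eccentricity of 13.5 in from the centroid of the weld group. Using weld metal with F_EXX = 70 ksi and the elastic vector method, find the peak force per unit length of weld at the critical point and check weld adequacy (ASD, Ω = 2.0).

Total weld length L_w = 27 in. Treat welds as unit-width lines.
Polar moment about centroid: J = 2[d³/12 + d(b/2)²] = 2[13.5³/12 + 13.5×4²] = 842.1 in³.
Direct shear f_v = P/L_w = 84 / 27 = 3.111 kip/in (vertical).
Torsion M = P·e = 84 × 13.5 = 1134 kip·in.
Critical point at (x, y) = (4, 6.75) from centroid. f_tx = M·y/J = 9.09 kip/in; f_ty = M·x/J = 5.387 kip/in.
Resultant f_max = √[f_tx² + (f_v + f_ty)²] = √[9.09² + (3.111 + 5.387)²] = 12.44 kip/in.
Capacity per unit length: r_n/Ω = (1/2.0) × 0.6 × 70 × (0.707 × 0.75) = 11.14 kip/in.
12.44 > 11.14 → NOT adequate.

f_max ≈ 12.4 kip/in; NOT adequate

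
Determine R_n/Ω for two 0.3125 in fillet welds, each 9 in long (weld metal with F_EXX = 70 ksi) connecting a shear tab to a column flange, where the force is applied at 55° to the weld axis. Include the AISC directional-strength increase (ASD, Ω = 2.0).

R_n/Ω ≈ 114 kips

t_e = 0.707 × 0.3125 = 0.2209 in; A_we = 0.2209 × 18 = 3.977 in².
Directional factor: 1.0 + 0.5 sin^1.5(55°) = 1.371.
F_nw = 0.6 × 70 × 1.371 = 57.57 ksi.
R_n/Ω = (57.57 × 3.977) / 2.0 = 114.5 kips.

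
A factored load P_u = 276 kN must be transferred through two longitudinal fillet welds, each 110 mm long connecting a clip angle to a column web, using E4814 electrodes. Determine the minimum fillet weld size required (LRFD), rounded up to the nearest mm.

w = 9 mm

E48XX → F_EXX = 480 MPa.
Total weld length L = 220 mm.
Required throat t_e = P_u / (φ × 0.6 F_EXX × L) = 276 / (0.75 × 0.6 × 480 × 220 × 10⁻³) = 5.808 mm.
Required leg w = t_e / 0.707 = 8.215 mm → use 9 mm.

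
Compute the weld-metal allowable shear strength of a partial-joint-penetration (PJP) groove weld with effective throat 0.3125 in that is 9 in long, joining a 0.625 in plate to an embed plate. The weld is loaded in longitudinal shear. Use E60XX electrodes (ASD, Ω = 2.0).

E60XX → F_EXX = 60 ksi.
Effective throat (given) t_e = 0.3125 in.
A_we = 0.3125 × 9 = 2.812 in².
F_nw = 0.6 F_EXX = 36 ksi.
R_n/Ω = (36 × 2.812) / 2.0 = 50.62 kips.

R_n/Ω ≈ 50.6 kips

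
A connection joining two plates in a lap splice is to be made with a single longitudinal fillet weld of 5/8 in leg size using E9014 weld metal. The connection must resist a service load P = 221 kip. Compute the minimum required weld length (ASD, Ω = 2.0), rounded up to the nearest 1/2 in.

E90XX → F_EXX = 90 ksi.
Throat t_e = 0.707 × 0.625 = 0.4419 in.
r_n/Ω = (0.6 × 90 × 0.4419) / 2.0 = 11.93 kip/in.
L_req = P / (r_n/Ω) = 221 / 11.93 = 18.52 in total.
Round up → use L = 19 in.

L = 19 in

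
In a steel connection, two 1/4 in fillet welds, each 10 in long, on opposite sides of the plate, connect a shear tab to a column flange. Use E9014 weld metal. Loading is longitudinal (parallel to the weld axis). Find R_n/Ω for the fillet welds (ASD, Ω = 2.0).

E90XX → F_EXX = 90 ksi.
Effective throat t_e = 0.707 × 0.25 = 0.1767 in.
Total length L = 20 in; A_we = 0.1767 × 20 = 3.535 in².
F_nw = 0.6 F_EXX = 0.6 × 90 = 54 ksi.
R_n = 54 × 3.535 = 190.9 kip; R_n/Ω = 190.9/2.0 = 95.44 kip.

R_n/Ω ≈ 95.4 kip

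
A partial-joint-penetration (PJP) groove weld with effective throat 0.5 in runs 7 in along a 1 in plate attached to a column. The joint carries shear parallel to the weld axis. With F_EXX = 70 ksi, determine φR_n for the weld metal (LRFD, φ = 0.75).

φR_n ≈ 110 kip

Effective throat (given) t_e = 0.5 in.
A_we = 0.5 × 7 = 3.5 in².
F_nw = 0.6 F_EXX = 42 ksi.
φR_n = 0.75 × 42 × 3.5 = 110.2 kip.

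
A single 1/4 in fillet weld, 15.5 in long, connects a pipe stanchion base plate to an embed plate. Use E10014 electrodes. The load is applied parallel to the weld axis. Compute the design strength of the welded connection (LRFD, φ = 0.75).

φR_n ≈ 123 kips

E100XX → F_EXX = 100 ksi.
Effective throat t_e = 0.707 × 0.25 = 0.1767 in.
Total length L = 15.5 in; A_we = 0.1767 × 15.5 = 2.74 in².
F_nw = 0.6 F_EXX = 0.6 × 100 = 60 ksi.
φR_n = 0.75 × 60 × 2.74 = 123.3 kips.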